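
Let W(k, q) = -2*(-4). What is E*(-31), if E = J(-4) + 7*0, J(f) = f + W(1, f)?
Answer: -124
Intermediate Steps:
W(k, q) = 8
J(f) = 8 + f (J(f) = f + 8 = 8 + f)
E = 4 (E = (8 - 4) + 7*0 = 4 + 0 = 4)
E*(-31) = 4*(-31) = -124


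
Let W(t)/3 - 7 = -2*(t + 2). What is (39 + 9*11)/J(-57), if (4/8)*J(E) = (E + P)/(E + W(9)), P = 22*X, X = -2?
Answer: 7038/101 ≈ 69.683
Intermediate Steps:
W(t) = 9 - 6*t (W(t) = 21 + 3*(-2*(t + 2)) = 21 + 3*(-2*(2 + t)) = 21 + 3*(-4 - 2*t) = 21 + (-12 - 6*t) = 9 - 6*t)
P = -44 (P = 22*(-2) = -44)
J(E) = 2*(-44 + E)/(-45 + E) (J(E) = 2*((E - 44)/(E + (9 - 6*9))) = 2*((-44 + E)/(E + (9 - 54))) = 2*((-44 + E)/(E - 45)) = 2*((-44 + E)/(-45 + E)) = 2*(-44 + E)/(-45 + E))
(39 + 9*11)/J(-57) = (39 + 9*11)/((2*(-44 - 57)/(-45 - 57))) = (39 + 99)/((2*(-101)/(-102))) = 138/((2*(-1/102)*(-101))) = 138/(101/51) = 138*(51/101) = 7038/101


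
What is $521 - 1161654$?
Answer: $-1161133$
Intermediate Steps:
$521 - 1161654 = -1161133$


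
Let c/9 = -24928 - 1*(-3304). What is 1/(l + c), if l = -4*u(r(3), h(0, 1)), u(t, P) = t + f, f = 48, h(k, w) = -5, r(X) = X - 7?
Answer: -1/194792 ≈ -5.1337e-6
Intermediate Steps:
r(X) = -7 + X
u(t, P) = 48 + t (u(t, P) = t + 48 = 48 + t)
l = -176 (l = -4*(48 + (-7 + 3)) = -4*(48 - 4) = -4*44 = -176)
c = -194616 (c = 9*(-24928 - 1*(-3304)) = 9*(-24928 + 3304) = 9*(-21624) = -194616)
1/(l + c) = 1/(-176 - 194616) = 1/(-194792) = -1/194792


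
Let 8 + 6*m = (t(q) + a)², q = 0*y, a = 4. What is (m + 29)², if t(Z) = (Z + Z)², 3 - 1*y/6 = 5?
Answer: 8281/9 ≈ 920.11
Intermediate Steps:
y = -12 (y = 18 - 6*5 = 18 - 30 = -12)
q = 0 (q = 0*(-12) = 0)
t(Z) = 4*Z² (t(Z) = (2*Z)² = 4*Z²)
m = 4/3 (m = -4/3 + (4*0² + 4)²/6 = -4/3 + (4*0 + 4)²/6 = -4/3 + (0 + 4)²/6 = -4/3 + (⅙)*4² = -4/3 + (⅙)*16 = -4/3 + 8/3 = 4/3 ≈ 1.3333)
(m + 29)² = (4/3 + 29)² = (91/3)² = 8281/9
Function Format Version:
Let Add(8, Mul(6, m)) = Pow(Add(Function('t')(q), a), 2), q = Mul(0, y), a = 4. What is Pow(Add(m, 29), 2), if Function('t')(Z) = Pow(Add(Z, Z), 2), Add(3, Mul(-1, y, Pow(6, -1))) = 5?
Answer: Rational(8281, 9) ≈ 920.11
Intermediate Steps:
y = -12 (y = Add(18, Mul(-6, 5)) = Add(18, -30) = -12)
q = 0 (q = Mul(0, -12) = 0)
Function('t')(Z) = Mul(4, Pow(Z, 2)) (Function('t')(Z) = Pow(Mul(2, Z), 2) = Mul(4, Pow(Z, 2)))
m = Rational(4, 3) (m = Add(Rational(-4, 3), Mul(Rational(1, 6), Pow(Add(Mul(4, Pow(0, 2)), 4), 2))) = Add(Rational(-4, 3), Mul(Rational(1, 6), Pow(Add(Mul(4, 0), 4), 2))) = Add(Rational(-4, 3), Mul(Rational(1, 6), Pow(Add(0, 4), 2))) = Add(Rational(-4, 3), Mul(Rational(1, 6), Pow(4, 2))) = Add(Rational(-4, 3), Mul(Rational(1, 6), 16)) = Add(Rational(-4, 3), Rational(8, 3)) = Rational(4, 3) ≈ 1.3333)
Pow(Add(m, 29), 2) = Pow(Add(Rational(4, 3), 29), 2) = Pow(Rational(91, 3), 2) = Rational(8281, 9)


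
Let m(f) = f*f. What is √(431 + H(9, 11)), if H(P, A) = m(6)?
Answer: √467 ≈ 21.610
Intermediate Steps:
m(f) = f²
H(P, A) = 36 (H(P, A) = 6² = 36)
√(431 + H(9, 11)) = √(431 + 36) = √467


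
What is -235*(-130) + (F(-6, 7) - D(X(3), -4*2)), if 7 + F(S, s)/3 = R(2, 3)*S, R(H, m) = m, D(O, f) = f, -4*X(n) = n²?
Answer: 30483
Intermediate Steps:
X(n) = -n²/4
F(S, s) = -21 + 9*S (F(S, s) = -21 + 3*(3*S) = -21 + 9*S)
-235*(-130) + (F(-6, 7) - D(X(3), -4*2)) = -235*(-130) + ((-21 + 9*(-6)) - (-4)*2) = 30550 + ((-21 - 54) - 1*(-8)) = 30550 + (-75 + 8) = 30550 - 67 = 30483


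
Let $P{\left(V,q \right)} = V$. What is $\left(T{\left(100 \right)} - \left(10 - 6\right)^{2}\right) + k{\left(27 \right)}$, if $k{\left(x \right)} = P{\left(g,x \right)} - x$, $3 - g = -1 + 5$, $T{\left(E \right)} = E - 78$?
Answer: $-22$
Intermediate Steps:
$T{\left(E \right)} = -78 + E$
$g = -1$ ($g = 3 - \left(-1 + 5\right) = 3 - 4 = -1$)
$k{\left(x \right)} = -1 - x$
$\left(T{\left(100 \right)} - \left(10 - 6\right)^{2}\right) + k{\left(27 \right)} = \left(\left(-78 + 100\right) - \left(10 - 6\right)^{2}\right) - 28 = \left(22 - 4^{2}\right) - 28 = \left(22 - 16\right) - 28 = 6 - 28 = -22$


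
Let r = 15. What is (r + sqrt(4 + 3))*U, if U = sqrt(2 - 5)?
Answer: I*sqrt(3)*(15 + sqrt(7)) ≈ 30.563*I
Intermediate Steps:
U = I*sqrt(3) (U = sqrt(-3) = I*sqrt(3) ≈ 1.732*I)
(r + sqrt(4 + 3))*U = (15 + sqrt(4 + 3))*(I*sqrt(3)) = (15 + sqrt(7))*(I*sqrt(3)) = I*sqrt(3)*(15 + sqrt(7))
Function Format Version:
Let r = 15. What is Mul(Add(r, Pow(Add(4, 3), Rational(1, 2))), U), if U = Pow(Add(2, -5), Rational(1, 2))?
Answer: Mul(I, Pow(3, Rational(1, 2)), Add(15, Pow(7, Rational(1, 2)))) ≈ Mul(30.563, I)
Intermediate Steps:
U = Mul(I, Pow(3, Rational(1, 2))) (U = Pow(-3, Rational(1, 2)) = Mul(I, Pow(3, Rational(1, 2))) ≈ Mul(1.7320, I))
Mul(Add(r, Pow(Add(4, 3), Rational(1, 2))), U) = Mul(Add(15, Pow(Add(4, 3), Rational(1, 2))), Mul(I, Pow(3, Rational(1, 2)))) = Mul(Add(15, Pow(7, Rational(1, 2))), Mul(I, Pow(3, Rational(1, 2)))) = Mul(I, Pow(3, Rational(1, 2)), Add(15, Pow(7, Rational(1, 2))))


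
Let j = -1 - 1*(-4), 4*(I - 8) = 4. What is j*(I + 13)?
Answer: 66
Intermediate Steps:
I = 9 (I = 8 + (1/4)*4 = 8 + 1 = 9)
j = 3 (j = -1 + 4 = 3)
j*(I + 13) = 3*(9 + 13) = 3*22 = 66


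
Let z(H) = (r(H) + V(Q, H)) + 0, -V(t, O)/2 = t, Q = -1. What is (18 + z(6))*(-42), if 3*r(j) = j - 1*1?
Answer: -910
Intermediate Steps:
V(t, O) = -2*t
r(j) = -⅓ + j/3 (r(j) = (j - 1*1)/3 = (j - 1)/3 = (-1 + j)/3 = -⅓ + j/3)
z(H) = 5/3 + H/3 (z(H) = ((-⅓ + H/3) - 2*(-1)) + 0 = ((-⅓ + H/3) + 2) + 0 = (5/3 + H/3) + 0 = 5/3 + H/3)
(18 + z(6))*(-42) = (18 + (5/3 + (⅓)*6))*(-42) = (18 + (5/3 + 2))*(-42) = (18 + 11/3)*(-42) = (65/3)*(-42) = -910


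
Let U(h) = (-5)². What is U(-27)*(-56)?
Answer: -1400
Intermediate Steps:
U(h) = 25
U(-27)*(-56) = 25*(-56) = -1400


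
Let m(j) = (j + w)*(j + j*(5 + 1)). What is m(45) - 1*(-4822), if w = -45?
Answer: 4822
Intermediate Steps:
m(j) = 7*j*(-45 + j) (m(j) = (j - 45)*(j + j*(5 + 1)) = (-45 + j)*(j + j*6) = (-45 + j)*(j + 6*j) = (-45 + j)*(7*j) = 7*j*(-45 + j))
m(45) - 1*(-4822) = 7*45*(-45 + 45) - 1*(-4822) = 7*45*0 + 4822 = 0 + 4822 = 4822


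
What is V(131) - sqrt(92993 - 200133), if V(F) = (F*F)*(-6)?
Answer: -102966 - 2*I*sqrt(26785) ≈ -1.0297e+5 - 327.32*I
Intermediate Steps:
V(F) = -6*F**2 (V(F) = F**2*(-6) = -6*F**2)
V(131) - sqrt(92993 - 200133) = -6*131**2 - sqrt(92993 - 200133) = -6*17161 - sqrt(-107140) = -102966 - 2*I*sqrt(26785)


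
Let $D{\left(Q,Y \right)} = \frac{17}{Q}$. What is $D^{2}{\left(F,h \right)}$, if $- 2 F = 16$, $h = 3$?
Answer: $\frac{289}{64} \approx 4.5156$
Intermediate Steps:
$F = -8$ ($F = \left(- \frac{1}{2}\right) 16 = -8$)
$D^{2}{\left(F,h \right)} = \left(\frac{17}{-8}\right)^{2} = \left(17 \left(- \frac{1}{8}\right)\right)^{2} = \left(- \frac{17}{8}\right)^{2} = \frac{289}{64}$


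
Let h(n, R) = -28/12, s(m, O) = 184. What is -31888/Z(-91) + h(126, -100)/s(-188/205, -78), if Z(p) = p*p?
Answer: -17660143/4571112 ≈ -3.8634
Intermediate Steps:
Z(p) = p²
h(n, R) = -7/3 (h(n, R) = -28*1/12 = -7/3)
-31888/Z(-91) + h(126, -100)/s(-188/205, -78) = -31888/((-91)²) - 7/3/184 = -31888/8281 - 7/3*1/184 = -31888*1/8281 - 7/552 = -31888/8281 - 7/552 = -17660143/4571112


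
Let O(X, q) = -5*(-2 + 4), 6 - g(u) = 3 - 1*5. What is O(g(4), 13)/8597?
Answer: -10/8597 ≈ -0.0011632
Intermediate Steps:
g(u) = 8 (g(u) = 6 - (3 - 1*5) = 6 - (3 - 5) = 6 - 1*(-2) = 6 + 2 = 8)
O(X, q) = -10 (O(X, q) = -5*2 = -10)
O(g(4), 13)/8597 = -10/8597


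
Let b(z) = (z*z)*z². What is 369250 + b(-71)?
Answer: 25780931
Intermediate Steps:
b(z) = z⁴ (b(z) = z²*z² = z⁴)
369250 + b(-71) = 369250 + (-71)⁴ = 369250 + 25411681 = 25780931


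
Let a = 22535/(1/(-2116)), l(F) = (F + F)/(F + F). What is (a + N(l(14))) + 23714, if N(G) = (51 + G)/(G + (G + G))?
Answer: -142980986/3 ≈ -4.7660e+7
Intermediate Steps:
l(F) = 1 (l(F) = (2*F)/((2*F)) = (2*F)*(1/(2*F)) = 1)
N(G) = (51 + G)/(3*G) (N(G) = (51 + G)/(G + 2*G) = (51 + G)/((3*G)) = (51 + G)*(1/(3*G)) = (51 + G)/(3*G))
a = -47684060 (a = 22535/(-1/2116) = 22535*(-2116) = -47684060)
(a + N(l(14))) + 23714 = (-47684060 + (1/3)*(51 + 1)/1) + 23714 = (-47684060 + (1/3)*1*52) + 23714 = (-47684060 + 52/3) + 23714 = -143052128/3 + 23714 = -142980986/3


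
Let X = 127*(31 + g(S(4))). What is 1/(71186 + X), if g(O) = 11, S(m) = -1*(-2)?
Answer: 1/76520 ≈ 1.3068e-5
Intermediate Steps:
S(m) = 2
X = 5334 (X = 127*(31 + 11) = 127*42 = 5334)
1/(71186 + X) = 1/(71186 + 5334) = 1/76520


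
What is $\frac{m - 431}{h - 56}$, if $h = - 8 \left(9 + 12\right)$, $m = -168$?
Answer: $\frac{599}{224} \approx 2.6741$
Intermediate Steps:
$h = -168$ ($h = \left(-8\right) 21 = -168$)
$\frac{m - 431}{h - 56} = \frac{-168 - 431}{-168 - 56} = - \frac{599}{-224} = \left(-599\right) \left(- \frac{1}{224}\right) = \frac{599}{224}$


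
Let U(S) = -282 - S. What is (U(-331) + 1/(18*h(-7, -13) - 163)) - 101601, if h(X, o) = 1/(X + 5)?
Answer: -17466945/172 ≈ -1.0155e+5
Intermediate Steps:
h(X, o) = 1/(5 + X)
(U(-331) + 1/(18*h(-7, -13) - 163)) - 101601 = ((-282 - 1*(-331)) + 1/(18/(5 - 7) - 163)) - 101601 = ((-282 + 331) + 1/(18/(-2) - 163)) - 101601 = (49 + 1/(18*(-½) - 163)) - 101601 = (49 + 1/(-9 - 163)) - 101601 = (49 + 1/(-172)) - 101601 = (49 - 1/172) - 101601 = 8427/172 - 101601 = -17466945/172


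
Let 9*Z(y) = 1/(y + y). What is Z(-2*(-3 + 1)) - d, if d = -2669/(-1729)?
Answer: -190439/124488 ≈ -1.5298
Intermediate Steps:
d = 2669/1729 (d = -2669*(-1/1729) = 2669/1729 ≈ 1.5437)
Z(y) = 1/(18*y) (Z(y) = 1/(9*(y + y)) = 1/(9*((2*y))) = (1/(2*y))/9 = 1/(18*y))
Z(-2*(-3 + 1)) - d = 1/(18*((-2*(-3 + 1)))) - 1*2669/1729 = 1/(18*((-2*(-2)))) - 2669/1729 = (1/18)/4 - 2669/1729 = (1/18)*(¼) - 2669/1729 = 1/72 - 2669/1729 = -190439/124488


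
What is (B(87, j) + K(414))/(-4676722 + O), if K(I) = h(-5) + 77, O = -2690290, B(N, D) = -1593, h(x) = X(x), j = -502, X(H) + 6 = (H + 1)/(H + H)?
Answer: 1902/9208765 ≈ 0.00020654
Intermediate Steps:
X(H) = -6 + (1 + H)/(2*H) (X(H) = -6 + (H + 1)/(H + H) = -6 + (1 + H)/((2*H)) = -6 + (1 + H)*(1/(2*H)) = -6 + (1 + H)/(2*H))
h(x) = (1 - 11*x)/(2*x)
K(I) = 357/5 (K(I) = (½)*(1 - 11*(-5))/(-5) + 77 = (½)*(-⅕)*(1 + 55) + 77 = (½)*(-⅕)*56 + 77 = -28/5 + 77 = 357/5)
(B(87, j) + K(414))/(-4676722 + O) = (-1593 + 357/5)/(-4676722 - 2690290) = -7608/5/(-7367012) = -7608/5*(-1/7367012) = 1902/9208765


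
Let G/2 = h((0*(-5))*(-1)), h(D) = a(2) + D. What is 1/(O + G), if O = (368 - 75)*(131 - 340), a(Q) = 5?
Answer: -1/61227 ≈ -1.6333e-5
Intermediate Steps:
h(D) = 5 + D
G = 10 (G = 2*(5 + (0*(-5))*(-1)) = 2*(5 + 0*(-1)) = 2*(5 + 0) = 2*5 = 10)
O = -61237 (O = 293*(-209) = -61237)
1/(O + G) = 1/(-61237 + 10) = 1/(-61227) = -1/61227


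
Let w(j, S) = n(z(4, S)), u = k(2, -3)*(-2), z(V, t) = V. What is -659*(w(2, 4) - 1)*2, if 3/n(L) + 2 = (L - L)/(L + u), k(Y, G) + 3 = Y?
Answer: 3295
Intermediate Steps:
k(Y, G) = -3 + Y
u = 2 (u = (-3 + 2)*(-2) = -1*(-2) = 2)
n(L) = -3/2 (n(L) = 3/(-2 + (L - L)/(L + 2)) = 3/(-2 + 0/(2 + L)) = 3/(-2 + 0) = 3/(-2) = 3*(-½) = -3/2)
w(j, S) = -3/2
-659*(w(2, 4) - 1)*2 = -659*(-3/2 - 1)*2 = -(-3295)*2/2 = -659*(-5) = 3295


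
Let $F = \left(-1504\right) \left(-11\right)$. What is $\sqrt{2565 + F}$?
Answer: $\sqrt{19109} \approx 138.24$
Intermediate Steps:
$F = 16544$
$\sqrt{2565 + F} = \sqrt{2565 + 16544} = \sqrt{19109}$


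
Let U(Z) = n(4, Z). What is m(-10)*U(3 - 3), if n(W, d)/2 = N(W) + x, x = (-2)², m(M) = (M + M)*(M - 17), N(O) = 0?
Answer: 4320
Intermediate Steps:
m(M) = 2*M*(-17 + M) (m(M) = (2*M)*(-17 + M) = 2*M*(-17 + M))
x = 4
n(W, d) = 8 (n(W, d) = 2*(0 + 4) = 2*4 = 8)
U(Z) = 8
m(-10)*U(3 - 3) = (2*(-10)*(-17 - 10))*8 = (2*(-10)*(-27))*8 = 540*8 = 4320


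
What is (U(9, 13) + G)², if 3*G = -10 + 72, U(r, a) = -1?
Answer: 3481/9 ≈ 386.78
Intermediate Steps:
G = 62/3 (G = (-10 + 72)/3 = (⅓)*62 = 62/3 ≈ 20.667)
(U(9, 13) + G)² = (-1 + 62/3)² = (59/3)² = 3481/9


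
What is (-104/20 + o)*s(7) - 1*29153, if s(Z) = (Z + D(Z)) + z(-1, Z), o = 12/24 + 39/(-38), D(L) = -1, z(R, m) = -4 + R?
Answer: -2770079/95 ≈ -29159.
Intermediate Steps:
o = -10/19 (o = 12*(1/24) + 39*(-1/38) = ½ - 39/38 = -10/19 ≈ -0.52632)
s(Z) = -6 + Z (s(Z) = (Z - 1) + (-4 - 1) = (-1 + Z) - 5 = -6 + Z)
(-104/20 + o)*s(7) - 1*29153 = (-104/20 - 10/19)*(-6 + 7) - 1*29153 = (-104*1/20 - 10/19)*1 - 29153 = (-26/5 - 10/19)*1 - 29153 = -544/95*1 - 29153 = -544/95 - 29153 = -2770079/95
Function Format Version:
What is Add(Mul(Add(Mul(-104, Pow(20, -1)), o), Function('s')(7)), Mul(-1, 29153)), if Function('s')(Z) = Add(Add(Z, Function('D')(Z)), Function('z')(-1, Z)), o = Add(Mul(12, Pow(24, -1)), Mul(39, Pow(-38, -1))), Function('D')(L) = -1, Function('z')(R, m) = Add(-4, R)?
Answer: Rational(-2770079, 95) ≈ -29159.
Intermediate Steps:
o = Rational(-10, 19) (o = Add(Mul(12, Rational(1, 24)), Mul(39, Rational(-1, 38))) = Add(Rational(1, 2), Rational(-39, 38)) = Rational(-10, 19) ≈ -0.52632)
Function('s')(Z) = Add(-6, Z) (Function('s')(Z) = Add(Add(Z, -1), Add(-4, -1)) = Add(Add(-1, Z), -5) = Add(-6, Z))
Add(Mul(Add(Mul(-104, Pow(20, -1)), o), Function('s')(7)), Mul(-1, 29153)) = Add(Mul(Add(Mul(-104, Pow(20, -1)), Rational(-10, 19)), Add(-6, 7)), Mul(-1, 29153)) = Add(Mul(Add(Mul(-104, Rational(1, 20)), Rational(-10, 19)), 1), -29153) = Add(Mul(Add(Rational(-26, 5), Rational(-10, 19)), 1), -29153) = Add(Mul(Rational(-544, 95), 1), -29153) = Add(Rational(-544, 95), -29153) = Rational(-2770079, 95)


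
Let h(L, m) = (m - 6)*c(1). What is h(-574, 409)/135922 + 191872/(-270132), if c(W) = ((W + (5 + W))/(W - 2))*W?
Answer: -6710417089/9179220426 ≈ -0.73104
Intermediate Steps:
c(W) = W*(5 + 2*W)/(-2 + W) (c(W) = ((5 + 2*W)/(-2 + W))*W = W*(5 + 2*W)/(-2 + W))
h(L, m) = 42 - 7*m (h(L, m) = (m - 6)*(1*(5 + 2*1)/(-2 + 1)) = (-6 + m)*(1*(5 + 2)/(-1)) = (-6 + m)*(1*(-1)*7) = (-6 + m)*(-7) = 42 - 7*m)
h(-574, 409)/135922 + 191872/(-270132) = (42 - 7*409)/135922 + 191872/(-270132) = (42 - 2863)*(1/135922) + 191872*(-1/270132) = -2821*1/135922 - 47968/67533 = -2821/135922 - 47968/67533 = -6710417089/9179220426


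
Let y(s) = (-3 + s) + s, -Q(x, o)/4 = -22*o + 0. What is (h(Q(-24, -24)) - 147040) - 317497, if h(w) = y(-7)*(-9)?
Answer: -464384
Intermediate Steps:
Q(x, o) = 88*o (Q(x, o) = -4*(-22*o + 0) = -(-88)*o = 88*o)
y(s) = -3 + 2*s
h(w) = 153 (h(w) = (-3 + 2*(-7))*(-9) = (-3 - 14)*(-9) = -17*(-9) = 153)
(h(Q(-24, -24)) - 147040) - 317497 = (153 - 147040) - 317497 = -146887 - 317497 = -464384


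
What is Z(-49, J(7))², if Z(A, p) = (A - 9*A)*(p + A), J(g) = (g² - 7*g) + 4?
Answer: 311169600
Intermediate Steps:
J(g) = 4 + g² - 7*g
Z(A, p) = -8*A*(A + p) (Z(A, p) = (-8*A)*(A + p) = -8*A*(A + p))
Z(-49, J(7))² = (-8*(-49)*(-49 + (4 + 7² - 7*7)))² = (-8*(-49)*(-49 + (4 + 49 - 49)))² = (-8*(-49)*(-49 + 4))² = (-8*(-49)*(-45))² = (-17640)² = 311169600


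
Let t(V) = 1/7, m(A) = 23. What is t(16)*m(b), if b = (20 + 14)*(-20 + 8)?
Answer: 23/7 ≈ 3.2857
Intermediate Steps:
b = -408 (b = 34*(-12) = -408)
t(V) = ⅐
t(16)*m(b) = (⅐)*23 = 23/7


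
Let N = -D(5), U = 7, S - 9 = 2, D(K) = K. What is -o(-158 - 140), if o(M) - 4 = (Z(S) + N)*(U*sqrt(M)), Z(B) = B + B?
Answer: -4 - 119*I*sqrt(298) ≈ -4.0 - 2054.3*I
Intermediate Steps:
S = 11 (S = 9 + 2 = 11)
Z(B) = 2*B
N = -5 (N = -1*5 = -5)
o(M) = 4 + 119*sqrt(M) (o(M) = 4 + (2*11 - 5)*(7*sqrt(M)) = 4 + (22 - 5)*(7*sqrt(M)) = 4 + 17*(7*sqrt(M)) = 4 + 119*sqrt(M))
-o(-158 - 140) = -(4 + 119*sqrt(-158 - 140)) = -(4 + 119*sqrt(-298)) = -(4 + 119*(I*sqrt(298))) = -(4 + 119*I*sqrt(298)) = -4 - 119*I*sqrt(298)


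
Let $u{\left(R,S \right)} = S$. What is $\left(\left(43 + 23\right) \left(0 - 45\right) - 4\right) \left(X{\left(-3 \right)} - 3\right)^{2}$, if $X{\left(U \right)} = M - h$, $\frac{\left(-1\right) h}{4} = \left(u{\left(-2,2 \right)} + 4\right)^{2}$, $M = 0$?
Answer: $-59126094$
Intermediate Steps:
$h = -144$ ($h = - 4 \left(2 + 4\right)^{2} = - 4 \cdot 6^{2} = \left(-4\right) 36 = -144$)
$X{\left(U \right)} = 144$ ($X{\left(U \right)} = 0 - -144 = 0 + 144 = 144$)
$\left(\left(43 + 23\right) \left(0 - 45\right) - 4\right) \left(X{\left(-3 \right)} - 3\right)^{2} = \left(\left(43 + 23\right) \left(0 - 45\right) - 4\right) \left(144 - 3\right)^{2} = \left(66 \left(-45\right) - 4\right) 141^{2} = \left(-2970 - 4\right) 19881 = \left(-2974\right) 19881 = -59126094$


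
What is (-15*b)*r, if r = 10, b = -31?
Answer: 4650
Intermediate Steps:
(-15*b)*r = -15*(-31)*10 = 465*10 = 4650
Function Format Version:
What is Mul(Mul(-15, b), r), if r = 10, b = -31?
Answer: 4650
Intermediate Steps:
Mul(Mul(-15, b), r) = Mul(Mul(-15, -31), 10) = Mul(465, 10) = 4650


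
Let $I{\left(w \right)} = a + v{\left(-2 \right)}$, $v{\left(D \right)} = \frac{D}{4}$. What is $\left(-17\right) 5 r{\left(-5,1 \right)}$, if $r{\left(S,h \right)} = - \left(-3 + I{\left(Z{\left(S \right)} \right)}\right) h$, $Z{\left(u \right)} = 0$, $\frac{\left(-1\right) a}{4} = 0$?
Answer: $- \frac{595}{2} \approx -297.5$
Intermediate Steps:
$a = 0$ ($a = \left(-4\right) 0 = 0$)
$v{\left(D \right)} = \frac{D}{4}$ ($v{\left(D \right)} = D \frac{1}{4} = \frac{D}{4}$)
$I{\left(w \right)} = - \frac{1}{2}$ ($I{\left(w \right)} = 0 + \frac{1}{4} \left(-2\right) = 0 - \frac{1}{2} = - \frac{1}{2}$)
$r{\left(S,h \right)} = \frac{7 h}{2}$ ($r{\left(S,h \right)} = - \left(-3 - \frac{1}{2}\right) h = - \frac{\left(-7\right) h}{2} = \frac{7 h}{2}$)
$\left(-17\right) 5 r{\left(-5,1 \right)} = \left(-17\right) 5 \cdot \frac{7}{2} \cdot 1 = \left(-85\right) \frac{7}{2} = - \frac{595}{2}$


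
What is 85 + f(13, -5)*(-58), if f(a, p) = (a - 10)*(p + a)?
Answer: -1307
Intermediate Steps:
f(a, p) = (-10 + a)*(a + p)
85 + f(13, -5)*(-58) = 85 + (13**2 - 10*13 - 10*(-5) + 13*(-5))*(-58) = 85 + (169 - 130 + 50 - 65)*(-58) = 85 + 24*(-58) = 85 - 1392 = -1307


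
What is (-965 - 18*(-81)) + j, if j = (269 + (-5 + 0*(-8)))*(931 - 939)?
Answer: -1619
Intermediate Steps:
j = -2112 (j = (269 + (-5 + 0))*(-8) = (269 - 5)*(-8) = 264*(-8) = -2112)
(-965 - 18*(-81)) + j = (-965 - 18*(-81)) - 2112 = (-965 + 1458) - 2112 = 493 - 2112 = -1619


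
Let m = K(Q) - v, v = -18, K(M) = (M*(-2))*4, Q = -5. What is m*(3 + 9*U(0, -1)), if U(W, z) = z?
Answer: -348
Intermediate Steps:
K(M) = -8*M (K(M) = -2*M*4 = -8*M)
m = 58 (m = -8*(-5) - 1*(-18) = 40 + 18 = 58)
m*(3 + 9*U(0, -1)) = 58*(3 + 9*(-1)) = 58*(3 - 9) = 58*(-6) = -348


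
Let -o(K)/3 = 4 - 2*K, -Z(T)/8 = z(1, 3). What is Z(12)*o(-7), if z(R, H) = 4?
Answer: 1728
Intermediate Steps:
Z(T) = -32 (Z(T) = -8*4 = -32)
o(K) = -12 + 6*K (o(K) = -3*(4 - 2*K) = -12 + 6*K)
Z(12)*o(-7) = -32*(-12 + 6*(-7)) = -32*(-12 - 42) = -32*(-54) = 1728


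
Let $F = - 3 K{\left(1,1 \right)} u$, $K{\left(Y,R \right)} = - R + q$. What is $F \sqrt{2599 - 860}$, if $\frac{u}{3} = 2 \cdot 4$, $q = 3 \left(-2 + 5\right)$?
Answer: $- 576 \sqrt{1739} \approx -24020.0$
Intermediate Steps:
$q = 9$ ($q = 3 \cdot 3 = 9$)
$K{\left(Y,R \right)} = 9 - R$ ($K{\left(Y,R \right)} = - R + 9 = 9 - R$)
$u = 24$ ($u = 3 \cdot 2 \cdot 4 = 3 \cdot 8 = 24$)
$F = -576$ ($F = - 3 \left(9 - 1\right) 24 = \left(-3\right) 8 \cdot 24 = \left(-24\right) 24 = -576$)
$F \sqrt{2599 - 860} = - 576 \sqrt{2599 - 860} = - 576 \sqrt{1739}$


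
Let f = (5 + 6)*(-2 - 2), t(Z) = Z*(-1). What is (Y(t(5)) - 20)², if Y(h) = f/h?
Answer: 3136/25 ≈ 125.44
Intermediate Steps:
t(Z) = -Z
f = -44 (f = 11*(-4) = -44)
Y(h) = -44/h
(Y(t(5)) - 20)² = (-44/((-1*5)) - 20)² = (-44/(-5) - 20)² = (-44*(-⅕) - 20)² = (44/5 - 20)² = (-56/5)² = 3136/25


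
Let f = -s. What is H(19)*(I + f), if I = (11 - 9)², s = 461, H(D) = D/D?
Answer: -457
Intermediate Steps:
H(D) = 1
I = 4 (I = 2² = 4)
f = -461 (f = -1*461 = -461)
H(19)*(I + f) = 1*(4 - 461) = 1*(-457) = -457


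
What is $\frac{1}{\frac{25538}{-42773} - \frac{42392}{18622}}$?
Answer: $- \frac{398259403}{1144400826} \approx -0.34801$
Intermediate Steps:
$\frac{1}{\frac{25538}{-42773} - \frac{42392}{18622}} = \frac{1}{25538 \left(- \frac{1}{42773}\right) - \frac{21196}{9311}} = \frac{1}{- \frac{25538}{42773} - \frac{21196}{9311}} = \frac{1}{- \frac{1144400826}{398259403}} = - \frac{398259403}{1144400826}$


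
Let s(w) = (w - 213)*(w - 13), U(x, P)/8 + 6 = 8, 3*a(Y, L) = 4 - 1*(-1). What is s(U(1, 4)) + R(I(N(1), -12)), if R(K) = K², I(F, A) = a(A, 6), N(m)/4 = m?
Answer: -5294/9 ≈ -588.22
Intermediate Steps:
N(m) = 4*m
a(Y, L) = 5/3 (a(Y, L) = (4 - 1*(-1))/3 = (4 + 1)/3 = (⅓)*5 = 5/3)
U(x, P) = 16 (U(x, P) = -48 + 8*8 = -48 + 64 = 16)
s(w) = (-213 + w)*(-13 + w)
I(F, A) = 5/3
s(U(1, 4)) + R(I(N(1), -12)) = (2769 + 16² - 226*16) + (5/3)² = (2769 + 256 - 3616) + 25/9 = -591 + 25/9 = -5294/9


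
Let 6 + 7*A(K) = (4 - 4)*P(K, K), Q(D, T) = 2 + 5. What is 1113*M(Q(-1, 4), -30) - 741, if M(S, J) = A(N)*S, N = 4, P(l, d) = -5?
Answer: -7419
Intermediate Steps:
Q(D, T) = 7
A(K) = -6/7 (A(K) = -6/7 + ((4 - 4)*(-5))/7 = -6/7 + (0*(-5))/7 = -6/7 + (⅐)*0 = -6/7 + 0 = -6/7)
M(S, J) = -6*S/7
1113*M(Q(-1, 4), -30) - 741 = 1113*(-6/7*7) - 741 = 1113*(-6) - 741 = -6678 - 741 = -7419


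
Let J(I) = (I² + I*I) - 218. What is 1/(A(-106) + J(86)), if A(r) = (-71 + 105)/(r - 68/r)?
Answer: 2792/40689707 ≈ 6.8617e-5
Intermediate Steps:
J(I) = -218 + 2*I² (J(I) = (I² + I²) - 218 = 2*I² - 218 = -218 + 2*I²)
A(r) = 34/(r - 68/r)
1/(A(-106) + J(86)) = 1/(34*(-106)/(-68 + (-106)²) + (-218 + 2*86²)) = 1/(34*(-106)/(-68 + 11236) + (-218 + 2*7396)) = 1/(34*(-106)/11168 + (-218 + 14792)) = 1/(34*(-106)*(1/11168) + 14574) = 1/(-901/2792 + 14574) = 1/(40689707/2792) = 2792/40689707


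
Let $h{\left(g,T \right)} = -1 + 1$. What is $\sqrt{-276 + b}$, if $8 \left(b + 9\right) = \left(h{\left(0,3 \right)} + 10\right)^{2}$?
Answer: $\frac{i \sqrt{1090}}{2} \approx 16.508 i$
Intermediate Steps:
$h{\left(g,T \right)} = 0$
$b = \frac{7}{2}$ ($b = -9 + \frac{\left(0 + 10\right)^{2}}{8} = -9 + \frac{10^{2}}{8} = -9 + \frac{1}{8} \cdot 100 = -9 + \frac{25}{2} = \frac{7}{2} \approx 3.5$)
$\sqrt{-276 + b} = \sqrt{-276 + \frac{7}{2}} = \sqrt{- \frac{545}{2}} = \frac{i \sqrt{1090}}{2}$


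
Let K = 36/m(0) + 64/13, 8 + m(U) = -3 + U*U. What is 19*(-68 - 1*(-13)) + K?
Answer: -149199/143 ≈ -1043.3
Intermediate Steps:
m(U) = -11 + U² (m(U) = -8 + (-3 + U*U) = -8 + (-3 + U²) = -11 + U²)
K = 236/143 (K = 36/(-11 + 0²) + 64/13 = 36/(-11 + 0) + 64*(1/13) = 36/(-11) + 64/13 = 36*(-1/11) + 64/13 = -36/11 + 64/13 = 236/143 ≈ 1.6503)
19*(-68 - 1*(-13)) + K = 19*(-68 - 1*(-13)) + 236/143 = 19*(-68 + 13) + 236/143 = 19*(-55) + 236/143 = -1045 + 236/143 = -149199/143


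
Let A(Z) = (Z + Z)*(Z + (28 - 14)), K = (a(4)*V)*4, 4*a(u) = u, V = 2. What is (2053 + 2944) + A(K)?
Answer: 5349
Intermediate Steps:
a(u) = u/4
K = 8 (K = (((¼)*4)*2)*4 = (1*2)*4 = 2*4 = 8)
A(Z) = 2*Z*(14 + Z) (A(Z) = (2*Z)*(Z + 14) = (2*Z)*(14 + Z) = 2*Z*(14 + Z))
(2053 + 2944) + A(K) = (2053 + 2944) + 2*8*(14 + 8) = 4997 + 2*8*22 = 4997 + 352 = 5349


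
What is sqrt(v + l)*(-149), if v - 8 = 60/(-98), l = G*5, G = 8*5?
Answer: -149*sqrt(10162)/7 ≈ -2145.7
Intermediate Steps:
G = 40
l = 200 (l = 40*5 = 200)
v = 362/49 (v = 8 + 60/(-98) = 8 + 60*(-1/98) = 8 - 30/49 = 362/49 ≈ 7.3878)
sqrt(v + l)*(-149) = sqrt(362/49 + 200)*(-149) = sqrt(10162/49)*(-149) = (sqrt(10162)/7)*(-149) = -149*sqrt(10162)/7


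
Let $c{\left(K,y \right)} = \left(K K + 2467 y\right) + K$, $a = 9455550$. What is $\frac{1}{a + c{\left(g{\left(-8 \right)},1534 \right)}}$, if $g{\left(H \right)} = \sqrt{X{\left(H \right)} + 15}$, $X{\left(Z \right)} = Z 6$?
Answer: $\frac{13239895}{175294819611058} - \frac{i \sqrt{33}}{175294819611058} \approx 7.5529 \cdot 10^{-8} - 3.2771 \cdot 10^{-14} i$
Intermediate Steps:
$X{\left(Z \right)} = 6 Z$
$g{\left(H \right)} = \sqrt{15 + 6 H}$ ($g{\left(H \right)} = \sqrt{6 H + 15} = \sqrt{15 + 6 H}$)
$c{\left(K,y \right)} = K + K^{2} + 2467 y$ ($c{\left(K,y \right)} = \left(K^{2} + 2467 y\right) + K = K + K^{2} + 2467 y$)
$\frac{1}{a + c{\left(g{\left(-8 \right)},1534 \right)}} = \frac{1}{9455550 + \left(\sqrt{15 + 6 \left(-8\right)} + \left(\sqrt{15 + 6 \left(-8\right)}\right)^{2} + 2467 \cdot 1534\right)} = \frac{1}{9455550 + \left(\sqrt{15 - 48} + \left(\sqrt{15 - 48}\right)^{2} + 3784378\right)} = \frac{1}{9455550 + \left(\sqrt{-33} + \left(\sqrt{-33}\right)^{2} + 3784378\right)} = \frac{1}{9455550 + \left(i \sqrt{33} + \left(i \sqrt{33}\right)^{2} + 3784378\right)} = \frac{1}{9455550 + \left(i \sqrt{33} - 33 + 3784378\right)} = \frac{1}{9455550 + \left(3784345 + i \sqrt{33}\right)} = \frac{1}{13239895 + i \sqrt{33}}$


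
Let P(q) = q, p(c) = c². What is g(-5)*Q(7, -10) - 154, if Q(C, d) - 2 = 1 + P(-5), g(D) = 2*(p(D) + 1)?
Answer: -258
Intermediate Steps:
g(D) = 2 + 2*D² (g(D) = 2*(D² + 1) = 2*(1 + D²) = 2 + 2*D²)
Q(C, d) = -2 (Q(C, d) = 2 + (1 - 5) = 2 - 4 = -2)
g(-5)*Q(7, -10) - 154 = (2 + 2*(-5)²)*(-2) - 154 = (2 + 2*25)*(-2) - 154 = (2 + 50)*(-2) - 154 = 52*(-2) - 154 = -104 - 154 = -258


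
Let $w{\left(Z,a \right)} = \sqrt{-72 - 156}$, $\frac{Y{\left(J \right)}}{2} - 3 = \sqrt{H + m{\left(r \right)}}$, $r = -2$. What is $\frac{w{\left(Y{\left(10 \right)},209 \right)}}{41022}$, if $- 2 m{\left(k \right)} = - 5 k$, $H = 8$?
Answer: $\frac{i \sqrt{57}}{20511} \approx 0.00036809 i$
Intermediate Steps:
$m{\left(k \right)} = \frac{5 k}{2}$ ($m{\left(k \right)} = - \frac{\left(-5\right) k}{2} = \frac{5 k}{2}$)
$Y{\left(J \right)} = 6 + 2 \sqrt{3}$ ($Y{\left(J \right)} = 6 + 2 \sqrt{8 + \frac{5}{2} \left(-2\right)} = 6 + 2 \sqrt{8 - 5} = 6 + 2 \sqrt{3}$)
$w{\left(Z,a \right)} = 2 i \sqrt{57}$ ($w{\left(Z,a \right)} = \sqrt{-228} = 2 i \sqrt{57}$)
$\frac{w{\left(Y{\left(10 \right)},209 \right)}}{41022} = \frac{2 i \sqrt{57}}{41022} = 2 i \sqrt{57} \cdot \frac{1}{41022} = \frac{i \sqrt{57}}{20511}$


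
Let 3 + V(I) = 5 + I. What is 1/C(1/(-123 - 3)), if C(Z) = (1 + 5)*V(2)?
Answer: 1/24 ≈ 0.041667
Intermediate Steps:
V(I) = 2 + I (V(I) = -3 + (5 + I) = 2 + I)
C(Z) = 24 (C(Z) = (1 + 5)*(2 + 2) = 6*4 = 24)
1/C(1/(-123 - 3)) = 1/24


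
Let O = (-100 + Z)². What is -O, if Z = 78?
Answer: -484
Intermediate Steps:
O = 484 (O = (-100 + 78)² = (-22)² = 484)
-O = -1*484 = -484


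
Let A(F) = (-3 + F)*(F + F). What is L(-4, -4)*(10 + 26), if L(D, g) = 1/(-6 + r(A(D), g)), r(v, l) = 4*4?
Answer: 18/5 ≈ 3.6000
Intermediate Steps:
A(F) = 2*F*(-3 + F) (A(F) = (-3 + F)*(2*F) = 2*F*(-3 + F))
r(v, l) = 16
L(D, g) = 1/10 (L(D, g) = 1/(-6 + 16) = 1/10)
L(-4, -4)*(10 + 26) = (10 + 26)/10 = (1/10)*36 = 18/5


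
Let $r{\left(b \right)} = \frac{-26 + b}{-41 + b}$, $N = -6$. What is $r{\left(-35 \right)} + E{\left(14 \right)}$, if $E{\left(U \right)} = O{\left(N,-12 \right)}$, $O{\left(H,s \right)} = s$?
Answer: $- \frac{851}{76} \approx -11.197$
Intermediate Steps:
$E{\left(U \right)} = -12$
$r{\left(b \right)} = \frac{-26 + b}{-41 + b}$
$r{\left(-35 \right)} + E{\left(14 \right)} = \frac{-26 - 35}{-41 - 35} - 12 = \frac{1}{-76} \left(-61\right) - 12 = \left(- \frac{1}{76}\right) \left(-61\right) - 12 = \frac{61}{76} - 12 = - \frac{851}{76}$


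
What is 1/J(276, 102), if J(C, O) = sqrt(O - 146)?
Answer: -I*sqrt(11)/22 ≈ -0.15076*I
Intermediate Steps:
J(C, O) = sqrt(-146 + O)
1/J(276, 102) = 1/(sqrt(-146 + 102)) = 1/(sqrt(-44)) = 1/(2*I*sqrt(11)) = -I*sqrt(11)/22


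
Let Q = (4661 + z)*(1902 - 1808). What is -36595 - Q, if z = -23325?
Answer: 1717821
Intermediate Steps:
Q = -1754416 (Q = (4661 - 23325)*(1902 - 1808) = -18664*94 = -1754416)
-36595 - Q = -36595 - 1*(-1754416) = -36595 + 1754416 = 1717821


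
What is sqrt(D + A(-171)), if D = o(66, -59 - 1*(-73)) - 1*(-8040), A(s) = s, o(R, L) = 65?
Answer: sqrt(7934) ≈ 89.073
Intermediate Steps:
D = 8105 (D = 65 - 1*(-8040) = 65 + 8040 = 8105)
sqrt(D + A(-171)) = sqrt(8105 - 171) = sqrt(7934)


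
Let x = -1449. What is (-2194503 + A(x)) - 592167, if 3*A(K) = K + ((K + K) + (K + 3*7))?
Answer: -2788595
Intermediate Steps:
A(K) = 7 + 4*K/3 (A(K) = (K + ((K + K) + (K + 3*7)))/3 = (K + (2*K + (K + 21)))/3 = (K + (2*K + (21 + K)))/3 = (K + (21 + 3*K))/3 = (21 + 4*K)/3 = 7 + 4*K/3)
(-2194503 + A(x)) - 592167 = (-2194503 + (7 + (4/3)*(-1449))) - 592167 = (-2194503 + (7 - 1932)) - 592167 = (-2194503 - 1925) - 592167 = -2196428 - 592167 = -2788595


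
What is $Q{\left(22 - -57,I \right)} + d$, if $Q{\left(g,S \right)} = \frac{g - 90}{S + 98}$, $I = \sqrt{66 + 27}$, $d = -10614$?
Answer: $- \frac{100950832}{9511} + \frac{11 \sqrt{93}}{9511} \approx -10614.0$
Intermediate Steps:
$I = \sqrt{93} \approx 9.6436$
$Q{\left(g,S \right)} = \frac{-90 + g}{98 + S}$
$Q{\left(22 - -57,I \right)} + d = \frac{-90 + \left(22 - -57\right)}{98 + \sqrt{93}} - 10614 = \frac{-90 + \left(22 + 57\right)}{98 + \sqrt{93}} - 10614 = \frac{-90 + 79}{98 + \sqrt{93}} - 10614 = \frac{1}{98 + \sqrt{93}} \left(-11\right) - 10614 = - \frac{11}{98 + \sqrt{93}} - 10614 = -10614 - \frac{11}{98 + \sqrt{93}}$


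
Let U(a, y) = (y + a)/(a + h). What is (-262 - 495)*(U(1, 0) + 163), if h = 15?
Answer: -1975013/16 ≈ -1.2344e+5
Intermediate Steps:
U(a, y) = (a + y)/(15 + a) (U(a, y) = (y + a)/(a + 15) = (a + y)/(15 + a))
(-262 - 495)*(U(1, 0) + 163) = (-262 - 495)*((1 + 0)/(15 + 1) + 163) = -757*(1/16 + 163) = -757*2609/16 = -1975013/16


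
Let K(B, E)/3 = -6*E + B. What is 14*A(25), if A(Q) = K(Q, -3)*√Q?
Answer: 9030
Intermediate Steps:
K(B, E) = -18*E + 3*B (K(B, E) = 3*(-6*E + B) = 3*(B - 6*E) = -18*E + 3*B)
A(Q) = √Q*(54 + 3*Q) (A(Q) = (-18*(-3) + 3*Q)*√Q = (54 + 3*Q)*√Q = √Q*(54 + 3*Q))
14*A(25) = 14*(3*√25*(18 + 25)) = 14*(3*5*43) = 14*645 = 9030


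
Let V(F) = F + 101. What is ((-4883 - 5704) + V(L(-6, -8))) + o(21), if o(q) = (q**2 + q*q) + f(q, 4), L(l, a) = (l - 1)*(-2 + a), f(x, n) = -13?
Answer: -9547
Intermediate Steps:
L(l, a) = (-1 + l)*(-2 + a)
o(q) = -13 + 2*q**2 (o(q) = (q**2 + q*q) - 13 = (q**2 + q**2) - 13 = 2*q**2 - 13 = -13 + 2*q**2)
V(F) = 101 + F
((-4883 - 5704) + V(L(-6, -8))) + o(21) = ((-4883 - 5704) + (101 + (2 - 1*(-8) - 2*(-6) - 8*(-6)))) + (-13 + 2*21**2) = (-10587 + (101 + (2 + 8 + 12 + 48))) + (-13 + 2*441) = (-10587 + (101 + 70)) + (-13 + 882) = (-10587 + 171) + 869 = -10416 + 869 = -9547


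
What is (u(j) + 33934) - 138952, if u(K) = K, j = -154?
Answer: -105172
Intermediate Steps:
(u(j) + 33934) - 138952 = (-154 + 33934) - 138952 = 33780 - 138952 = -105172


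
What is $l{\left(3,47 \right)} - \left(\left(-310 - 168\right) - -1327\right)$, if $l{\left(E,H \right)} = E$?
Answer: $-846$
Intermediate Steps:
$l{\left(3,47 \right)} - \left(\left(-310 - 168\right) - -1327\right) = 3 - \left(\left(-310 - 168\right) - -1327\right) = 3 - \left(-478 + 1327\right) = 3 - 849 = -846$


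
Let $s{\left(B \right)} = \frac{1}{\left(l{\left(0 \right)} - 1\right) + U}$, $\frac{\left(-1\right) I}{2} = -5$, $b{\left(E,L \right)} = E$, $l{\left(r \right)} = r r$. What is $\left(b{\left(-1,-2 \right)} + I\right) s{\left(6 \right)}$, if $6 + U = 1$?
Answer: $- \frac{3}{2} \approx -1.5$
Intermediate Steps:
$l{\left(r \right)} = r^{2}$
$I = 10$ ($I = \left(-2\right) \left(-5\right) = 10$)
$U = -5$ ($U = -6 + 1 = -5$)
$s{\left(B \right)} = - \frac{1}{6}$ ($s{\left(B \right)} = \frac{1}{\left(0^{2} - 1\right) - 5} = \frac{1}{\left(0 - 1\right) - 5} = \frac{1}{-1 - 5} = \frac{1}{-6} = - \frac{1}{6}$)
$\left(b{\left(-1,-2 \right)} + I\right) s{\left(6 \right)} = \left(-1 + 10\right) \left(- \frac{1}{6}\right) = 9 \left(- \frac{1}{6}\right) = - \frac{3}{2}$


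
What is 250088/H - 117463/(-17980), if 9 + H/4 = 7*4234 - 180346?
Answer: 16579525411/2709891660 ≈ 6.1181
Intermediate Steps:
H = -602868 (H = -36 + 4*(7*4234 - 180346) = -36 + 4*(29638 - 180346) = -36 + 4*(-150708) = -36 - 602832 = -602868)
250088/H - 117463/(-17980) = 250088/(-602868) - 117463/(-17980) = 250088*(-1/602868) - 117463*(-1/17980) = -62522/150717 + 117463/17980 = 16579525411/2709891660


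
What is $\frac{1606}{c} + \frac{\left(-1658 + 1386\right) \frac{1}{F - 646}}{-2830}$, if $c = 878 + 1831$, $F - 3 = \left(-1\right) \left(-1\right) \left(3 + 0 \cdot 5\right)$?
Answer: $\frac{181753147}{306658800} \approx 0.59269$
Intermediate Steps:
$F = 6$ ($F = 3 + \left(-1\right) \left(-1\right) \left(3 + 0 \cdot 5\right) = 3 + 1 \left(3 + 0\right) = 3 + 1 \cdot 3 = 3 + 3 = 6$)
$c = 2709$
$\frac{1606}{c} + \frac{\left(-1658 + 1386\right) \frac{1}{F - 646}}{-2830} = \frac{1606}{2709} + \frac{\left(-1658 + 1386\right) \frac{1}{6 - 646}}{-2830} = 1606 \cdot \frac{1}{2709} + - \frac{272}{6 - 646} \left(- \frac{1}{2830}\right) = \frac{1606}{2709} + - \frac{272}{-640} \left(- \frac{1}{2830}\right) = \frac{1606}{2709} + \left(-272\right) \left(- \frac{1}{640}\right) \left(- \frac{1}{2830}\right) = \frac{1606}{2709} + \frac{17}{40} \left(- \frac{1}{2830}\right) = \frac{1606}{2709} - \frac{17}{113200} = \frac{181753147}{306658800}$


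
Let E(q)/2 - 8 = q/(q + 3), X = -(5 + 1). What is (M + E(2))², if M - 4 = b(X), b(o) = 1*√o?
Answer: 10666/25 + 208*I*√6/5 ≈ 426.64 + 101.9*I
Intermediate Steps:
X = -6 (X = -1*6 = -6)
b(o) = √o
M = 4 + I*√6 (M = 4 + √(-6) = 4 + I*√6 ≈ 4.0 + 2.4495*I)
E(q) = 16 + 2*q/(3 + q) (E(q) = 16 + 2*(q/(q + 3)) = 16 + 2*(q/(3 + q)) = 16 + 2*q/(3 + q))
(M + E(2))² = ((4 + I*√6) + 6*(8 + 3*2)/(3 + 2))² = ((4 + I*√6) + 6*(8 + 6)/5)² = ((4 + I*√6) + 6*(⅕)*14)² = ((4 + I*√6) + 84/5)² = (104/5 + I*√6)²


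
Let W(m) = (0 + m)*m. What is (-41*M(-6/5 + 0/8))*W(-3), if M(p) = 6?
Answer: -2214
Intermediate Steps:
W(m) = m² (W(m) = m*m = m²)
(-41*M(-6/5 + 0/8))*W(-3) = -41*6*(-3)² = -246*9 = -2214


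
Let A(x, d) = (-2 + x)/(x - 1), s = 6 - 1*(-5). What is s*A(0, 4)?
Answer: 22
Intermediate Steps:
s = 11 (s = 6 + 5 = 11)
A(x, d) = (-2 + x)/(-1 + x)
s*A(0, 4) = 11*((-2 + 0)/(-1 + 0)) = 11*(-2/(-1)) = 11*(-1*(-2)) = 11*2 = 22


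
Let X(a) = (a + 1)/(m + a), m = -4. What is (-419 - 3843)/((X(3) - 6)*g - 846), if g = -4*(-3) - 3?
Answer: 2131/468 ≈ 4.5534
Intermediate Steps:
g = 9 (g = 12 - 3 = 9)
X(a) = (1 + a)/(-4 + a) (X(a) = (a + 1)/(-4 + a) = (1 + a)/(-4 + a))
(-419 - 3843)/((X(3) - 6)*g - 846) = (-419 - 3843)/(((1 + 3)/(-4 + 3) - 6)*9 - 846) = -4262/((4/(-1) - 6)*9 - 846) = -4262/((-1*4 - 6)*9 - 846) = -4262/((-4 - 6)*9 - 846) = -4262/(-10*9 - 846) = -4262/(-90 - 846) = -4262/(-936) = -4262*(-1/936) = 2131/468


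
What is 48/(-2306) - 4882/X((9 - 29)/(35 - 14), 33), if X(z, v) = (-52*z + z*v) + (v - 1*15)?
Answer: -59113029/436987 ≈ -135.27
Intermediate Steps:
X(z, v) = -15 + v - 52*z + v*z (X(z, v) = (-52*z + v*z) + (v - 15) = (-52*z + v*z) + (-15 + v) = -15 + v - 52*z + v*z)
48/(-2306) - 4882/X((9 - 29)/(35 - 14), 33) = 48/(-2306) - 4882/(-15 + 33 - 52*(9 - 29)/(35 - 14) + 33*((9 - 29)/(35 - 14))) = 48*(-1/2306) - 4882/(-15 + 33 - (-1040)/21 + 33*(-20/21)) = -24/1153 - 4882/(-15 + 33 - (-1040)/21 + 33*(-20*1/21)) = -24/1153 - 4882/(-15 + 33 - 52*(-20/21) + 33*(-20/21)) = -24/1153 - 4882/(-15 + 33 + 1040/21 - 220/7) = -24/1153 - 4882/758/21 = -24/1153 - 4882*21/758 = -24/1153 - 51261/379 = -59113029/436987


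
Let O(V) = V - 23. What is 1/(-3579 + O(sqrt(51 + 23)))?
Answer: -1801/6487165 - sqrt(74)/12974330 ≈ -0.00027829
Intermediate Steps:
O(V) = -23 + V
1/(-3579 + O(sqrt(51 + 23))) = 1/(-3579 + (-23 + sqrt(51 + 23))) = 1/(-3579 + (-23 + sqrt(74))) = 1/(-3602 + sqrt(74))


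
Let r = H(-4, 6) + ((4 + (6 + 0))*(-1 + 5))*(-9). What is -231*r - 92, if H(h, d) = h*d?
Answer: 88612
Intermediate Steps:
H(h, d) = d*h
r = -384 (r = 6*(-4) + ((4 + (6 + 0))*(-1 + 5))*(-9) = -24 + ((4 + 6)*4)*(-9) = -24 + (10*4)*(-9) = -24 + 40*(-9) = -24 - 360 = -384)
-231*r - 92 = -231*(-384) - 92 = 88704 - 92 = 88612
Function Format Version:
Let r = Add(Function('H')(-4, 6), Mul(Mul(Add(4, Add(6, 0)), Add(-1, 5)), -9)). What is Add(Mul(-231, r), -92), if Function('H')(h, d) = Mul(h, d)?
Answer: 88612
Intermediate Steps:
Function('H')(h, d) = Mul(d, h)
r = -384 (r = Add(Mul(6, -4), Mul(Mul(Add(4, Add(6, 0)), Add(-1, 5)), -9)) = Add(-24, Mul(Mul(Add(4, 6), 4), -9)) = Add(-24, Mul(Mul(10, 4), -9)) = Add(-24, Mul(40, -9)) = Add(-24, -360) = -384)
Add(Mul(-231, r), -92) = Add(Mul(-231, -384), -92) = Add(88704, -92) = 88612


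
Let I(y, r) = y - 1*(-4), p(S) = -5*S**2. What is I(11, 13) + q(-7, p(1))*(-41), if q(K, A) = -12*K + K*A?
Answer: -4864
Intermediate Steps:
I(y, r) = 4 + y (I(y, r) = y + 4 = 4 + y)
q(K, A) = -12*K + A*K
I(11, 13) + q(-7, p(1))*(-41) = (4 + 11) - 7*(-12 - 5*1**2)*(-41) = 15 - 7*(-12 - 5*1)*(-41) = 15 - 7*(-12 - 5)*(-41) = 15 - 7*(-17)*(-41) = 15 + 119*(-41) = 15 - 4879 = -4864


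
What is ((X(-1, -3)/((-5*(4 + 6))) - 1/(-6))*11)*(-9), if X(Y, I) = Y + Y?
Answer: -1023/50 ≈ -20.460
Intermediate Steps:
X(Y, I) = 2*Y
((X(-1, -3)/((-5*(4 + 6))) - 1/(-6))*11)*(-9) = (((2*(-1))/((-5*(4 + 6))) - 1/(-6))*11)*(-9) = ((-2/((-5*10)) - 1*(-⅙))*11)*(-9) = ((-2/(-50) + ⅙)*11)*(-9) = ((-2*(-1/50) + ⅙)*11)*(-9) = ((1/25 + ⅙)*11)*(-9) = ((31/150)*11)*(-9) = (341/150)*(-9) = -1023/50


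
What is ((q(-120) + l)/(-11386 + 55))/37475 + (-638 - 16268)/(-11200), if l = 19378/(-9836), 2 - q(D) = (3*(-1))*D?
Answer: 117684227064653/77964190399200 ≈ 1.5095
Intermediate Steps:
q(D) = 2 + 3*D (q(D) = 2 - 3*(-1)*D = 2 - (-3)*D = 2 + 3*D)
l = -9689/4918 (l = 19378*(-1/9836) = -9689/4918 ≈ -1.9701)
((q(-120) + l)/(-11386 + 55))/37475 + (-638 - 16268)/(-11200) = (((2 + 3*(-120)) - 9689/4918)/(-11386 + 55))/37475 + (-638 - 16268)/(-11200) = (((2 - 360) - 9689/4918)/(-11331))*(1/37475) - 16906*(-1/11200) = ((-358 - 9689/4918)*(-1/11331))*(1/37475) + 8453/5600 = -1770333/4918*(-1/11331)*(1/37475) + 8453/5600 = (590111/18575286)*(1/37475) + 8453/5600 = 590111/696108842850 + 8453/5600 = 117684227064653/77964190399200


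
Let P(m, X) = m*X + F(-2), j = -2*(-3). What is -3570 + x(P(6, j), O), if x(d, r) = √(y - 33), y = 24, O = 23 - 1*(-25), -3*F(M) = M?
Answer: -3570 + 3*I ≈ -3570.0 + 3.0*I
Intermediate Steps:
F(M) = -M/3
j = 6
O = 48 (O = 23 + 25 = 48)
P(m, X) = ⅔ + X*m (P(m, X) = m*X - ⅓*(-2) = X*m + ⅔ = ⅔ + X*m)
x(d, r) = 3*I (x(d, r) = √(24 - 33) = √(-9) = 3*I)
-3570 + x(P(6, j), O) = -3570 + 3*I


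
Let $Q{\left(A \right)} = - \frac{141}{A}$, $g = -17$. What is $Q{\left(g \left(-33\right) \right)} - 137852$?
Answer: $- \frac{25778371}{187} \approx -1.3785 \cdot 10^{5}$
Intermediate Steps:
$Q{\left(g \left(-33\right) \right)} - 137852 = - \frac{141}{\left(-17\right) \left(-33\right)} - 137852 = - \frac{141}{561} - 137852 = \left(-141\right) \frac{1}{561} - 137852 = - \frac{47}{187} - 137852 = - \frac{25778371}{187}$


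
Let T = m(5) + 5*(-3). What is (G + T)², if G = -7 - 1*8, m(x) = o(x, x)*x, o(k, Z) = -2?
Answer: 1600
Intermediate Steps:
m(x) = -2*x
T = -25 (T = -2*5 + 5*(-3) = -10 - 15 = -25)
G = -15 (G = -7 - 8 = -15)
(G + T)² = (-15 - 25)² = (-40)² = 1600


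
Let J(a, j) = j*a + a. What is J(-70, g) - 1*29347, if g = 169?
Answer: -41247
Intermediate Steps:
J(a, j) = a + a*j (J(a, j) = a*j + a = a + a*j)
J(-70, g) - 1*29347 = -70*(1 + 169) - 1*29347 = -70*170 - 29347 = -11900 - 29347 = -41247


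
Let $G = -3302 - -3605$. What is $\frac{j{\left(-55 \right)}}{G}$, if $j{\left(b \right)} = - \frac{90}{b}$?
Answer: $\frac{6}{1111} \approx 0.0054005$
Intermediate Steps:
$G = 303$ ($G = -3302 + 3605 = 303$)
$\frac{j{\left(-55 \right)}}{G} = \frac{\left(-90\right) \frac{1}{-55}}{303} = \left(-90\right) \left(- \frac{1}{55}\right) \frac{1}{303} = \frac{18}{11} \cdot \frac{1}{303} = \frac{6}{1111}$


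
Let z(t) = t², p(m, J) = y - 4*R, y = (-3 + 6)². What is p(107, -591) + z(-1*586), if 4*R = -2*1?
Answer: 343407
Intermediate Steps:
R = -½ (R = (-2*1)/4 = (¼)*(-2) = -½ ≈ -0.50000)
y = 9 (y = 3² = 9)
p(m, J) = 11 (p(m, J) = 9 - 4*(-½) = 9 + 2 = 11)
p(107, -591) + z(-1*586) = 11 + (-1*586)² = 11 + (-586)² = 11 + 343396 = 343407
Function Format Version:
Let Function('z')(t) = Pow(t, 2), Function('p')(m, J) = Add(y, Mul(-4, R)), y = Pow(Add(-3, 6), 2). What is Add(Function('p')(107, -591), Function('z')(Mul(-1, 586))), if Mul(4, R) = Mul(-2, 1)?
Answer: 343407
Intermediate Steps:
R = Rational(-1, 2) (R = Mul(Rational(1, 4), Mul(-2, 1)) = Mul(Rational(1, 4), -2) = Rational(-1, 2) ≈ -0.50000)
y = 9 (y = Pow(3, 2) = 9)
Function('p')(m, J) = 11 (Function('p')(m, J) = Add(9, Mul(-4, Rational(-1, 2))) = Add(9, 2) = 11)
Add(Function('p')(107, -591), Function('z')(Mul(-1, 586))) = Add(11, Pow(Mul(-1, 586), 2)) = Add(11, Pow(-586, 2)) = Add(11, 343396) = 343407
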